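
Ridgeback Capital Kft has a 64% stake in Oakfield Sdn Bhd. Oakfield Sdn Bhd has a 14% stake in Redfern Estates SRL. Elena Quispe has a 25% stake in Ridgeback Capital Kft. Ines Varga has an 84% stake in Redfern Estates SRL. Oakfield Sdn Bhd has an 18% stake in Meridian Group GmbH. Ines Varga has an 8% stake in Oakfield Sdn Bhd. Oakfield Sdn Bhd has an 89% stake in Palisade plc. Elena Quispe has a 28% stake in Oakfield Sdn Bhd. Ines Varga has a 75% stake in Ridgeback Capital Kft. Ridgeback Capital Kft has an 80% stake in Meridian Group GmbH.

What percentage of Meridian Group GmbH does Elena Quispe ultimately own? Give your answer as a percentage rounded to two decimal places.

Elena reaches Meridian along 3 paths.
Via Ridgeback: 25% × 80% = 20%.
Via Ridgeback → Oakfield: 25% × 64% × 18% = 2.88%.
Via Oakfield: 28% × 18% = 5.04%.
Total: 20% + 2.88% + 5.04% = 27.92%.

27.92%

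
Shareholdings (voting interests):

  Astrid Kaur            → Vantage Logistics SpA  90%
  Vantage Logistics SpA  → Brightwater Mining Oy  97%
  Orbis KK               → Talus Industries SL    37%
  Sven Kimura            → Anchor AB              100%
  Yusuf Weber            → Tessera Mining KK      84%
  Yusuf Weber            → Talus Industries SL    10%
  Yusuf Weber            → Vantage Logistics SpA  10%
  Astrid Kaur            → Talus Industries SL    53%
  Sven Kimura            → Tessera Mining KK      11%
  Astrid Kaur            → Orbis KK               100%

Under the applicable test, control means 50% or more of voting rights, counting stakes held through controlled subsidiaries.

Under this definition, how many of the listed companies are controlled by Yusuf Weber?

1

Yusuf holds 84% of Tessera, so Yusuf controls Tessera.
No other company's threshold is met.
Yusuf controls 1 company.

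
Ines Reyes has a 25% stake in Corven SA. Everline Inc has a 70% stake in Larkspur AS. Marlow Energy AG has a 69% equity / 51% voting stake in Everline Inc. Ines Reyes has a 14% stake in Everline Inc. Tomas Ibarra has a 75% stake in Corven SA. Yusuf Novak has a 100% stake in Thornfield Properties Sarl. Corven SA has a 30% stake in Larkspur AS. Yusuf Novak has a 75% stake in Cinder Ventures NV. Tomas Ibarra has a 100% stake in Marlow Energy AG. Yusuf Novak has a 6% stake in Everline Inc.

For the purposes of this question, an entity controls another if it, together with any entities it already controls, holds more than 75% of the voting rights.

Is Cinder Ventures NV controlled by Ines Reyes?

Ines's largest direct stake is 25% in Corven, which does not meet the threshold, so Ines controls no company.
Neither Ines nor any entity Ines controls holds any voting interest in Cinder.
So Ines does not control Cinder.

No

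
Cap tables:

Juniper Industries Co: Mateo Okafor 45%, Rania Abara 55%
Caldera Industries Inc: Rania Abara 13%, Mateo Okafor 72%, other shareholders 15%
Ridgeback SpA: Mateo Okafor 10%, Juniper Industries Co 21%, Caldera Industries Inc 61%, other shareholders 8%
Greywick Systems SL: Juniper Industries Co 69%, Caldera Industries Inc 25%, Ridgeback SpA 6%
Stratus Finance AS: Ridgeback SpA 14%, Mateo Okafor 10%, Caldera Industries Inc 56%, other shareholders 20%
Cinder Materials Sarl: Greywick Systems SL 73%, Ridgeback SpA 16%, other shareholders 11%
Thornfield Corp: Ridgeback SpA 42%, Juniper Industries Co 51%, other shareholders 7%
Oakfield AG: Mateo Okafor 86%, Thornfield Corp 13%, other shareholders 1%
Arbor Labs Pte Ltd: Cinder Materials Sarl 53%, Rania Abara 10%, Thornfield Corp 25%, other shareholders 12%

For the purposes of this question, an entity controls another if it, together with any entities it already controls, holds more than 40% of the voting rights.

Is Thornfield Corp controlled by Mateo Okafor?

Mateo holds 45% of Juniper, so Mateo controls Juniper.
Mateo holds 72% of Caldera, so Mateo controls Caldera.
Mateo and Juniper and Caldera together hold 10% + 21% + 61% = 92% of Ridgeback, so Mateo controls Ridgeback.
Ridgeback and Juniper together hold 42% + 51% = 93% of Thornfield, so Mateo controls Thornfield.

Yes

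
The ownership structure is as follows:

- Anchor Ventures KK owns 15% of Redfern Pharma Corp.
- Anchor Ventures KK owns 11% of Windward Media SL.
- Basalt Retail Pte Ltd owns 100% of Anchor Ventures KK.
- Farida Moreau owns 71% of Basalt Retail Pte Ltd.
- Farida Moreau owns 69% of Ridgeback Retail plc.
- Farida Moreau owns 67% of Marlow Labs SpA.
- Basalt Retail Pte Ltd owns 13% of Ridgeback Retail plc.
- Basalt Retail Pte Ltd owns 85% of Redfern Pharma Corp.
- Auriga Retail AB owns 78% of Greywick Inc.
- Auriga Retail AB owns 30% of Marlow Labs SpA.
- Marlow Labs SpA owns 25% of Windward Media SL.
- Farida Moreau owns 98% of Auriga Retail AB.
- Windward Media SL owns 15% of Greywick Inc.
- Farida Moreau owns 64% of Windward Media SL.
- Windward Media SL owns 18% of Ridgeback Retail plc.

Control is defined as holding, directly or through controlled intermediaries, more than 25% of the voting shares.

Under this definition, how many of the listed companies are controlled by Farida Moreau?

Farida holds 71% of Basalt, so Farida controls Basalt.
Farida holds 98% of Auriga, so Farida controls Auriga.
Auriga and Farida together hold 30% + 67% = 97% of Marlow, so Farida controls Marlow.
Basalt holds 100% of Anchor, so Farida controls Anchor.
Farida and Anchor and Marlow together hold 64% + 11% + 25% = 100% of Windward, so Farida controls Windward.
Auriga and Windward together hold 78% + 15% = 93% of Greywick, so Farida controls Greywick.
Anchor and Basalt together hold 15% + 85% = 100% of Redfern, so Farida controls Redfern.
Farida and Windward and Basalt together hold 69% + 18% + 13% = 100% of Ridgeback, so Farida controls Ridgeback.
Farida controls 8 companies.

8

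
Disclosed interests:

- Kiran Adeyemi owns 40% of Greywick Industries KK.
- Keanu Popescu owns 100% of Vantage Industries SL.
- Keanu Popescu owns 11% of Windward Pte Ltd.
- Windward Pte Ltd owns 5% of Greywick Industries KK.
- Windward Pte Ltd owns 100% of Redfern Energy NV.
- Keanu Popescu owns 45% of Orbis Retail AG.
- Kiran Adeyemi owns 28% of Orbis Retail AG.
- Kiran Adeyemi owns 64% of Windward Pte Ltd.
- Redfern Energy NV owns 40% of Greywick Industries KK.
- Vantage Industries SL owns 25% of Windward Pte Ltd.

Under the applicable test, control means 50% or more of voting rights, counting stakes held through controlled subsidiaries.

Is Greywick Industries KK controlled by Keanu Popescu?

No

Keanu holds 100% of Vantage, so Keanu controls Vantage.
Neither Keanu nor any entity Keanu controls holds any voting interest in Greywick.
So Keanu does not control Greywick.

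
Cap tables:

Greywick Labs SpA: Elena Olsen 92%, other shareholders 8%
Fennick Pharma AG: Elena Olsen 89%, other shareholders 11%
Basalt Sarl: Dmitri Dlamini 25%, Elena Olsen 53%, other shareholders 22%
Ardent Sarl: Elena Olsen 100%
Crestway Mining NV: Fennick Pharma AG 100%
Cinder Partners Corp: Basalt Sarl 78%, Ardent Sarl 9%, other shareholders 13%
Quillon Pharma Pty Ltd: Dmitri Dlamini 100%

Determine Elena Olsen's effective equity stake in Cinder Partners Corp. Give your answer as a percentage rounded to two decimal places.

Elena reaches Cinder along 2 paths.
Via Basalt: 53% × 78% = 41.34%.
Via Ardent: 100% × 9% = 9%.
Total: 41.34% + 9% = 50.34%.

50.34%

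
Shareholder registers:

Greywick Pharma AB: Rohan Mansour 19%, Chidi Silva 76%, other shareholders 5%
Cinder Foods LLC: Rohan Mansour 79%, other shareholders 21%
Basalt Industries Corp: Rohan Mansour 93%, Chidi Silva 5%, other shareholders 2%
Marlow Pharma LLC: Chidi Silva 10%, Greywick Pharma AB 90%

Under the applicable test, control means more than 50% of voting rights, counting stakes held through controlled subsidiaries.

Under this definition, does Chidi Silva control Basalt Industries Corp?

No

Chidi holds 76% of Greywick, so Chidi controls Greywick.
Chidi and Greywick together hold 10% + 90% = 100% of Marlow, so Chidi controls Marlow.
In Basalt, Chidi's side holds only 5%, not > 50%.
So Chidi does not control Basalt.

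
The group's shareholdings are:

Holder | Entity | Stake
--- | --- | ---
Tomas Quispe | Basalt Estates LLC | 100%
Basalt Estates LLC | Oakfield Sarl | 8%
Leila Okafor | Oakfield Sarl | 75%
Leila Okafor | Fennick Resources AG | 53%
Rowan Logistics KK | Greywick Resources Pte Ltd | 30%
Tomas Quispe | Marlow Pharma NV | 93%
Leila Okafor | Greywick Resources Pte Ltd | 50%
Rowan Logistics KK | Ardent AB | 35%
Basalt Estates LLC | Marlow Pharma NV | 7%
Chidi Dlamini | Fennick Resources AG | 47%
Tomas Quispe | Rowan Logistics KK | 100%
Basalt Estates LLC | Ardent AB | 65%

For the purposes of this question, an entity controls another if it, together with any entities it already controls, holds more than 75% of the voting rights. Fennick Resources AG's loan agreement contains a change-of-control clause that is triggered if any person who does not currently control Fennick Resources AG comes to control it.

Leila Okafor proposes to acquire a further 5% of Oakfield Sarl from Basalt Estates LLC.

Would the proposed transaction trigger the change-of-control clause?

The purchase adds only to Leila's holdings (Basalt's stake shrinks), so Leila is the only person who could newly come to control Fennick.
Leila's largest direct stake is 75% in Oakfield, which does not meet the threshold, so Leila controls no company.
In Fennick, Leila's side holds only 53%, not > 75%.
So before the transaction, Leila does not control Fennick.
After the purchase, Leila's direct stake in Oakfield rises to 75% + 5% = 80%, and Basalt's stake falls to 3%.
Leila holds 80% of Oakfield, so Leila controls Oakfield.
After the transaction, Leila's side holds 53% of Fennick, not > 75%, so Leila still does not control Fennick.
No new person acquires control, so the clause is not triggered.

No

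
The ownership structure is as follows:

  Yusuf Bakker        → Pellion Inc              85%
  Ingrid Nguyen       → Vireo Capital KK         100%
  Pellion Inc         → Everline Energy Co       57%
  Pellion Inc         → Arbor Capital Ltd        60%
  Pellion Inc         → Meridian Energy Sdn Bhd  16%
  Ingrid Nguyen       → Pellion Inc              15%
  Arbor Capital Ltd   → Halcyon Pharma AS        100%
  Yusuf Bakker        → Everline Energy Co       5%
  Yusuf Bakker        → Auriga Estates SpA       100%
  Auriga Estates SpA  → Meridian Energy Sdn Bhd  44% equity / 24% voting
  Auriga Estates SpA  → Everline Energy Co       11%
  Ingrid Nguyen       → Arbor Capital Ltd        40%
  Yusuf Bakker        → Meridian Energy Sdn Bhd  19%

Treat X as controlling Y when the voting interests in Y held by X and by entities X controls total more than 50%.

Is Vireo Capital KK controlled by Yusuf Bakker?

Yusuf holds 85% of Pellion, so Yusuf controls Pellion.
Yusuf holds 100% of Auriga, so Yusuf controls Auriga.
Pellion and Auriga and Yusuf together hold 16% + 24% + 19% = 59% of Meridian, so Yusuf controls Meridian.
Pellion holds 60% of Arbor, so Yusuf controls Arbor.
Pellion and Auriga and Yusuf together hold 57% + 11% + 5% = 73% of Everline, so Yusuf controls Everline.
Arbor holds 100% of Halcyon, so Yusuf controls Halcyon.
Neither Yusuf nor any entity Yusuf controls holds any voting interest in Vireo.
So Yusuf does not control Vireo.

No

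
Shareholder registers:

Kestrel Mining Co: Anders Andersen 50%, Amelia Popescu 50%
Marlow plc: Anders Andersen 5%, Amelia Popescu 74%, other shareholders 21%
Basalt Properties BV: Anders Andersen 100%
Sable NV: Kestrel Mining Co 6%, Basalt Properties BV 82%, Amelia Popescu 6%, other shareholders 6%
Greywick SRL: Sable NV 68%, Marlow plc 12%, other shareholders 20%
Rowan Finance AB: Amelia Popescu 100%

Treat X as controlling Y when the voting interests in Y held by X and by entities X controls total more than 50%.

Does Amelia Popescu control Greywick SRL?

Amelia holds 74% of Marlow, so Amelia controls Marlow.
Amelia holds 100% of Rowan, so Amelia controls Rowan.
In Greywick, Amelia's side holds only 12%, not > 50%.
So Amelia does not control Greywick.

No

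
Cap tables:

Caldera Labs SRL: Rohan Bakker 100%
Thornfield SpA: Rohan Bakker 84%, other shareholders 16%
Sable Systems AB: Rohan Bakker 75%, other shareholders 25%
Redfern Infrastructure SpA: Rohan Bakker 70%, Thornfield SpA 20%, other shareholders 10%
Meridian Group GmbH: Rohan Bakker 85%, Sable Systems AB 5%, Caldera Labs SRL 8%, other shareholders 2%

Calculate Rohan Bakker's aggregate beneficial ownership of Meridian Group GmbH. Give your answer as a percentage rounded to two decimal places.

Rohan reaches Meridian along 3 paths.
Direct stake: 85% = 85%.
Via Sable: 75% × 5% = 3.75%.
Via Caldera: 100% × 8% = 8%.
Total: 85% + 3.75% + 8% = 96.75%.

96.75%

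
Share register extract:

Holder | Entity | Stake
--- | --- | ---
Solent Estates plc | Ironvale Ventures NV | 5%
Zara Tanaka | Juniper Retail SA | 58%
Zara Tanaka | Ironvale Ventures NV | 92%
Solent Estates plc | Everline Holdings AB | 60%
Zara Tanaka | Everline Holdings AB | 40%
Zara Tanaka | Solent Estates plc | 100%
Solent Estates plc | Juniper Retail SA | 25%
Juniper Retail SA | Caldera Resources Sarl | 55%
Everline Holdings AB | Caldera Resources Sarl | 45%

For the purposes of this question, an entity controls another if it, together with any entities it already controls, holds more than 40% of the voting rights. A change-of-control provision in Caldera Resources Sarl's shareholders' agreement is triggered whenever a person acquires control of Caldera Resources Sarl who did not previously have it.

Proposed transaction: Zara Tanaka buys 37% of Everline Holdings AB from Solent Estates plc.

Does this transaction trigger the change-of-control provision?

The purchase adds only to Zara's holdings (Solent's stake shrinks), so Zara is the only person who could newly come to control Caldera.
Zara holds 100% of Solent, so Zara controls Solent.
Solent and Zara together hold 60% + 40% = 100% of Everline, so Zara controls Everline.
Zara and Solent together hold 58% + 25% = 83% of Juniper, so Zara controls Juniper.
Everline and Juniper together hold 45% + 55% = 100% of Caldera, so Zara controls Caldera.
So Zara already controls Caldera before the transaction.
After the purchase, Zara's direct stake in Everline rises to 40% + 37% = 77%, and Solent's stake falls to 23%.
Zara controlled Caldera already, so this is not a new person acquiring control; every other person's position is unchanged or reduced.
No new person acquires control, so the clause is not triggered.

No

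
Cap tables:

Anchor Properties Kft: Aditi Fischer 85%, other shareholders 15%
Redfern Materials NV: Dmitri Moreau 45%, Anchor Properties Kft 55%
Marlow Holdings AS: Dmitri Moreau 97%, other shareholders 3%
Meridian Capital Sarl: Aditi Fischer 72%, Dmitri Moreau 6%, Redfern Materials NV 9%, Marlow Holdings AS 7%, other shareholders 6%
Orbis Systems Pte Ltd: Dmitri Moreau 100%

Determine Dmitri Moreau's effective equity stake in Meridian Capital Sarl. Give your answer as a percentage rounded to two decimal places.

16.84%

Dmitri reaches Meridian along 3 paths.
Direct stake: 6% = 6%.
Via Redfern: 45% × 9% = 4.05%.
Via Marlow: 97% × 7% = 6.79%.
Total: 6% + 4.05% + 6.79% = 16.84%.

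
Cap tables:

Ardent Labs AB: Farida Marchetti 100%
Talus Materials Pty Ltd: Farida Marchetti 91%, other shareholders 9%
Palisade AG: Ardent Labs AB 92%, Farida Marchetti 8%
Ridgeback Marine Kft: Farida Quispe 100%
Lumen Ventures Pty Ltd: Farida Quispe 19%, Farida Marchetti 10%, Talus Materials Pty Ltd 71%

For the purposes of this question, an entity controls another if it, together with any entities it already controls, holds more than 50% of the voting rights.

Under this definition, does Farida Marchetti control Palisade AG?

Farida Marchetti holds 100% of Ardent, so Farida Marchetti controls Ardent.
Ardent and Farida Marchetti together hold 92% + 8% = 100% of Palisade, so Farida Marchetti controls Palisade.

Yes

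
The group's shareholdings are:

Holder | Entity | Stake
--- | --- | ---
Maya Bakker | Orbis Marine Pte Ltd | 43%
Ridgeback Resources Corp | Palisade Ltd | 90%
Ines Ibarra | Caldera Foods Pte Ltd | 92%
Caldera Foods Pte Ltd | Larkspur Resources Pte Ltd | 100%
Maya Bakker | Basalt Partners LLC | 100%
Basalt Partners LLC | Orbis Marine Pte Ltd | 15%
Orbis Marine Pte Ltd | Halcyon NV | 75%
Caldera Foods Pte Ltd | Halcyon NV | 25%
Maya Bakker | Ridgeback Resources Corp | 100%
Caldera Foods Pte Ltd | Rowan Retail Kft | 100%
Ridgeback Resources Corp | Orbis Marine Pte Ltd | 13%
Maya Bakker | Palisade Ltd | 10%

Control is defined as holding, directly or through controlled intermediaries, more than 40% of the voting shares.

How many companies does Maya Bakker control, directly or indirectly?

Maya holds 100% of Basalt, so Maya controls Basalt.
Maya holds 100% of Ridgeback, so Maya controls Ridgeback.
Maya and Ridgeback together hold 10% + 90% = 100% of Palisade, so Maya controls Palisade.
Maya and Basalt and Ridgeback together hold 43% + 15% + 13% = 71% of Orbis, so Maya controls Orbis.
Orbis holds 75% of Halcyon, so Maya controls Halcyon.
No other company's threshold is met.
Maya controls 5 companies.

5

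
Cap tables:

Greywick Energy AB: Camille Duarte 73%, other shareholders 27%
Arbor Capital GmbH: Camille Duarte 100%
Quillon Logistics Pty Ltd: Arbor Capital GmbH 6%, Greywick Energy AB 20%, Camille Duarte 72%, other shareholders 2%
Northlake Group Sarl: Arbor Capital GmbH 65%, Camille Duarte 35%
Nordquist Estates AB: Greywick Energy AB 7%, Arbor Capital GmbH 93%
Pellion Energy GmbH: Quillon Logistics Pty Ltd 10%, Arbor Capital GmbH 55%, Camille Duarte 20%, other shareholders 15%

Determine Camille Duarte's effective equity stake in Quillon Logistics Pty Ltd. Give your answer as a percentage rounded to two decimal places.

Camille reaches Quillon along 3 paths.
Via Arbor: 100% × 6% = 6%.
Via Greywick: 73% × 20% = 14.6%.
Direct stake: 72% = 72%.
Total: 6% + 14.6% + 72% = 92.6%.
Rounded: 92.60%.

92.60%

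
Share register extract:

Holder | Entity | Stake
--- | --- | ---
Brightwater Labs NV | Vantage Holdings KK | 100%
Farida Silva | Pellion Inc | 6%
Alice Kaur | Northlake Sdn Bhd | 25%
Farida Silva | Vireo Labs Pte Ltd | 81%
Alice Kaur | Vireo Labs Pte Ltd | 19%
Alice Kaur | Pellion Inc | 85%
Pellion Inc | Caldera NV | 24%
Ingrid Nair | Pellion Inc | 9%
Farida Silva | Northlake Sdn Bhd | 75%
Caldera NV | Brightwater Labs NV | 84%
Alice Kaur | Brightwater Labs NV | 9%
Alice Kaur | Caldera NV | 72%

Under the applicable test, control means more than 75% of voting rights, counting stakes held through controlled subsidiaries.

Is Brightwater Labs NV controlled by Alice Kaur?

Alice holds 85% of Pellion, so Alice controls Pellion.
Pellion and Alice together hold 24% + 72% = 96% of Caldera, so Alice controls Caldera.
Caldera and Alice together hold 84% + 9% = 93% of Brightwater, so Alice controls Brightwater.

Yes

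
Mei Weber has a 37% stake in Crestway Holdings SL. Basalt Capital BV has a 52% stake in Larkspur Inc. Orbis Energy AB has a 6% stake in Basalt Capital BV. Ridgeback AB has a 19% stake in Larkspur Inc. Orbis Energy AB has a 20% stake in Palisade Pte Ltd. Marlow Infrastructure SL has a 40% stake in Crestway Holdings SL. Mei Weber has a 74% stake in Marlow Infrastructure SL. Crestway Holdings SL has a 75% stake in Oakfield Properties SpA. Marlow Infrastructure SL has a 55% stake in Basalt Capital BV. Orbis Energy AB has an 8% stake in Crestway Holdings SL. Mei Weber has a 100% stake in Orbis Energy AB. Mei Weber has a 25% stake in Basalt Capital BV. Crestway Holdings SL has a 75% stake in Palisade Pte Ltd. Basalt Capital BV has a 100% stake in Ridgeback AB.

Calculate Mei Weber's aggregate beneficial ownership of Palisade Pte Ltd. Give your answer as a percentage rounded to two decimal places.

Mei reaches Palisade along 4 paths.
Via Orbis: 100% × 20% = 20%.
Via Crestway: 37% × 75% = 27.75%.
Via Marlow → Crestway: 74% × 40% × 75% = 22.2%.
Via Orbis → Crestway: 100% × 8% × 75% = 6%.
Total: 20% + 27.75% + 22.2% + 6% = 75.95%.

75.95%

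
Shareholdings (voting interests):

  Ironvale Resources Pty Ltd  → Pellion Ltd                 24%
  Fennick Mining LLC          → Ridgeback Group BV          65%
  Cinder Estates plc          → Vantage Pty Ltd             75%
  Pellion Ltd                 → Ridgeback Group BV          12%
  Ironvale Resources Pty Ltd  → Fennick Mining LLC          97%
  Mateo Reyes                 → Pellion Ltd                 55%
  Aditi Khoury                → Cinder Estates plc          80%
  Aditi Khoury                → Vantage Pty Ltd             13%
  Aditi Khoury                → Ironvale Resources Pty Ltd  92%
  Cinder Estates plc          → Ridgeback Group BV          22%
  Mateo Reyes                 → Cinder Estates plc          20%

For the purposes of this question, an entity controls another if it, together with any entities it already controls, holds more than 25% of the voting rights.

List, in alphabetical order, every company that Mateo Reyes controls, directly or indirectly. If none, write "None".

Pellion Ltd

Mateo holds 55% of Pellion, so Mateo controls Pellion.
No other company's threshold is met.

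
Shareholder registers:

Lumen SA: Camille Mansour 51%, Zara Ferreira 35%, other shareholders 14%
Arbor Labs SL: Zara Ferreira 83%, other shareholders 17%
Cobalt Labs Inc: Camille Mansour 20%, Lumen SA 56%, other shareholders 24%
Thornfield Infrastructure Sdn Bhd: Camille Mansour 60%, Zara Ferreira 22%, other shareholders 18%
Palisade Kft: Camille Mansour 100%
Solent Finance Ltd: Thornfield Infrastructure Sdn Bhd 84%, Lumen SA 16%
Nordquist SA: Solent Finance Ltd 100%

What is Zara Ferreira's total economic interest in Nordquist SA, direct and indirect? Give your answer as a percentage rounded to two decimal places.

Zara reaches Nordquist along 2 paths.
Via Thornfield → Solent: 22% × 84% × 100% = 18.48%.
Via Lumen → Solent: 35% × 16% × 100% = 5.6%.
Total: 18.48% + 5.6% = 24.08%.

24.08%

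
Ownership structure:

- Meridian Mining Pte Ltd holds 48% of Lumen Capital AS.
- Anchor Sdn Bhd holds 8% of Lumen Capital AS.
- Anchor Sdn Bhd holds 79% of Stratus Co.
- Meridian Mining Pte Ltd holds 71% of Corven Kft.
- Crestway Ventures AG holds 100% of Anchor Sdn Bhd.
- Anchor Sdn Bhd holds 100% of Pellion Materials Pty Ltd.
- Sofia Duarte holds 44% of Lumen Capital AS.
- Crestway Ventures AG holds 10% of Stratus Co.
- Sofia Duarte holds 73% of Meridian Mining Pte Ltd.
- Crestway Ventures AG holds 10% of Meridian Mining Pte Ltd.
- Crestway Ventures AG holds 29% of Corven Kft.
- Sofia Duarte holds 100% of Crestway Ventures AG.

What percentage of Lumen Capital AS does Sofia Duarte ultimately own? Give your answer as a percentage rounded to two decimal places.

91.84%

Sofia reaches Lumen along 4 paths.
Via Meridian: 73% × 48% = 35.04%.
Via Crestway → Meridian: 100% × 10% × 48% = 4.8%.
Direct stake: 44% = 44%.
Via Crestway → Anchor: 100% × 100% × 8% = 8%.
Total: 35.04% + 4.8% + 44% + 8% = 91.84%.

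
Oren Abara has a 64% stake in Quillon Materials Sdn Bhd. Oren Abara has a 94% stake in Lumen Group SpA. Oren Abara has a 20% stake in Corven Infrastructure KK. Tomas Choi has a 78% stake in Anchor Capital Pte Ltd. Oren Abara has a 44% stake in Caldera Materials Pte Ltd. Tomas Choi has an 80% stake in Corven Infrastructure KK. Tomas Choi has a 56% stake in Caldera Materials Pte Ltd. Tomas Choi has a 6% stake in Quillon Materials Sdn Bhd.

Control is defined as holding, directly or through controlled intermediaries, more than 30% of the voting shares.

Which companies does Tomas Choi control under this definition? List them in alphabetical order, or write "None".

Tomas holds 80% of Corven, so Tomas controls Corven.
Tomas holds 56% of Caldera, so Tomas controls Caldera.
Tomas holds 78% of Anchor, so Tomas controls Anchor.
No other company's threshold is met.

Anchor Capital Pte Ltd, Caldera Materials Pte Ltd, Corven Infrastructure KK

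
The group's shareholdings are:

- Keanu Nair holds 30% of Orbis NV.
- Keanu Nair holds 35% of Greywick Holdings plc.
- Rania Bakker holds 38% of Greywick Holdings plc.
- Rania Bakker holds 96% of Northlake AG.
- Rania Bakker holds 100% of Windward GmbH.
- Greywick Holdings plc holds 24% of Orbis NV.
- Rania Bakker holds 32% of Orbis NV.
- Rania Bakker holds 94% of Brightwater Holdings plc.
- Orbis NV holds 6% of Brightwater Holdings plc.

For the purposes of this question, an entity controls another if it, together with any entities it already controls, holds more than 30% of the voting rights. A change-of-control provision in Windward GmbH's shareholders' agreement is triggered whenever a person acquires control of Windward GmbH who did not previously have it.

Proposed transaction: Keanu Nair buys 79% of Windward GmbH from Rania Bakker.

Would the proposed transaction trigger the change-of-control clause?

Yes

The purchase adds only to Keanu's holdings (Rania's stake shrinks), so Keanu is the only person who could newly come to control Windward.
Keanu holds 35% of Greywick, so Keanu controls Greywick.
Greywick and Keanu together hold 24% + 30% = 54% of Orbis, so Keanu controls Orbis.
Neither Keanu nor any entity Keanu controls holds any voting interest in Windward.
So before the transaction, Keanu does not control Windward.
After the purchase, Keanu holds 79% of Windward directly, and Rania's stake falls to 21%.
Keanu holds 79% of Windward, so Keanu controls Windward.
Keanu did not control Windward before and does after, so the clause is triggered.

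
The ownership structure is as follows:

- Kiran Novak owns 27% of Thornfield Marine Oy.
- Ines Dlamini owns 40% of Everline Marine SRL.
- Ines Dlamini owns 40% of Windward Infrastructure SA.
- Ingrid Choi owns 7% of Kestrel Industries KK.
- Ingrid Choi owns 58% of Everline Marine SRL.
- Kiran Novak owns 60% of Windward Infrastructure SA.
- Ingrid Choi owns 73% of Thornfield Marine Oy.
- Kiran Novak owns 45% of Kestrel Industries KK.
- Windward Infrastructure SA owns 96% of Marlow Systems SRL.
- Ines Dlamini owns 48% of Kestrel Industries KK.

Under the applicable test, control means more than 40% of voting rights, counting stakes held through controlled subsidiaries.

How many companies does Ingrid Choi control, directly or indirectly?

Ingrid holds 73% of Thornfield, so Ingrid controls Thornfield.
Ingrid holds 58% of Everline, so Ingrid controls Everline.
No other company's threshold is met.
Ingrid controls 2 companies.

2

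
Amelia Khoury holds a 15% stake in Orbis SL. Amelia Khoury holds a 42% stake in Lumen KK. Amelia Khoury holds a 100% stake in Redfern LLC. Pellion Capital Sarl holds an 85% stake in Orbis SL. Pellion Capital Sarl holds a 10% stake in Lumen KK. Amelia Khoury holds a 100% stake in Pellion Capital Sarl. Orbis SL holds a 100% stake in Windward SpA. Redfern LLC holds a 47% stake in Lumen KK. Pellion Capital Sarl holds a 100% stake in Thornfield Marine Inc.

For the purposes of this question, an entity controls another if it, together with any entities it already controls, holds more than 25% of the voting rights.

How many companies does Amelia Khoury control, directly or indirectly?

6

Amelia holds 100% of Pellion, so Amelia controls Pellion.
Amelia holds 100% of Redfern, so Amelia controls Redfern.
Amelia and Pellion together hold 15% + 85% = 100% of Orbis, so Amelia controls Orbis.
Pellion and Redfern and Amelia together hold 10% + 47% + 42% = 99% of Lumen, so Amelia controls Lumen.
Pellion holds 100% of Thornfield, so Amelia controls Thornfield.
Orbis holds 100% of Windward, so Amelia controls Windward.
Amelia controls 6 companies.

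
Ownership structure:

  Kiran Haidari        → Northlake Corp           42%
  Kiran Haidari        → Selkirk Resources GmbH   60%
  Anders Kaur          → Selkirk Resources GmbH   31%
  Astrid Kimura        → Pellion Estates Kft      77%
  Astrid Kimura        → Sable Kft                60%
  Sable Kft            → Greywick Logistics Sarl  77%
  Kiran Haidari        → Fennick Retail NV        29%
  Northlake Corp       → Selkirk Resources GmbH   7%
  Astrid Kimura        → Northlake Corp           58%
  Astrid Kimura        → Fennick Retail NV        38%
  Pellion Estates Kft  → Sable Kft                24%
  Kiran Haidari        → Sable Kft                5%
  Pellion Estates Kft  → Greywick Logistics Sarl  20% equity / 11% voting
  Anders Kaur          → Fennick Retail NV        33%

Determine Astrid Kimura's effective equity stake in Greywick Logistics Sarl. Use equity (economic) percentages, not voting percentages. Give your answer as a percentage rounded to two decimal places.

Astrid reaches Greywick along 3 paths.
Via Pellion: 77% × 20% = 15.4%.
Via Sable: 60% × 77% = 46.2%.
Via Pellion → Sable: 77% × 24% × 77% = 14.2296%.
Total: 15.4% + 46.2% + 14.2296% = 75.8296%.
Rounded: 75.83%.

75.83%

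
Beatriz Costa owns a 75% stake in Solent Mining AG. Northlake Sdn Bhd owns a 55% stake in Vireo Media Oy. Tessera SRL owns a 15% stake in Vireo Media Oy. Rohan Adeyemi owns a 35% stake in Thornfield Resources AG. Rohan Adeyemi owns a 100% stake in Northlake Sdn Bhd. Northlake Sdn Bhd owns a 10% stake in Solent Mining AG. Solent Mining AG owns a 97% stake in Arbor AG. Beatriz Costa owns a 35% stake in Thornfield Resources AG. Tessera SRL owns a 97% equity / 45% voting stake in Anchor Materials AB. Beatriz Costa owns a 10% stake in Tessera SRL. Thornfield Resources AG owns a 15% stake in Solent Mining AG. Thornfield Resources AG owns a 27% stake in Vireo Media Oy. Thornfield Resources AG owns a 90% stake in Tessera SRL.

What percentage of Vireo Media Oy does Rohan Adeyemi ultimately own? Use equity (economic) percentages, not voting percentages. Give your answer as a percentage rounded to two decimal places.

Rohan reaches Vireo along 3 paths.
Via Thornfield → Tessera: 35% × 90% × 15% = 4.725%.
Via Northlake: 100% × 55% = 55%.
Via Thornfield: 35% × 27% = 9.45%.
Total: 4.725% + 55% + 9.45% = 69.175%.
Rounded: 69.18%.

69.18%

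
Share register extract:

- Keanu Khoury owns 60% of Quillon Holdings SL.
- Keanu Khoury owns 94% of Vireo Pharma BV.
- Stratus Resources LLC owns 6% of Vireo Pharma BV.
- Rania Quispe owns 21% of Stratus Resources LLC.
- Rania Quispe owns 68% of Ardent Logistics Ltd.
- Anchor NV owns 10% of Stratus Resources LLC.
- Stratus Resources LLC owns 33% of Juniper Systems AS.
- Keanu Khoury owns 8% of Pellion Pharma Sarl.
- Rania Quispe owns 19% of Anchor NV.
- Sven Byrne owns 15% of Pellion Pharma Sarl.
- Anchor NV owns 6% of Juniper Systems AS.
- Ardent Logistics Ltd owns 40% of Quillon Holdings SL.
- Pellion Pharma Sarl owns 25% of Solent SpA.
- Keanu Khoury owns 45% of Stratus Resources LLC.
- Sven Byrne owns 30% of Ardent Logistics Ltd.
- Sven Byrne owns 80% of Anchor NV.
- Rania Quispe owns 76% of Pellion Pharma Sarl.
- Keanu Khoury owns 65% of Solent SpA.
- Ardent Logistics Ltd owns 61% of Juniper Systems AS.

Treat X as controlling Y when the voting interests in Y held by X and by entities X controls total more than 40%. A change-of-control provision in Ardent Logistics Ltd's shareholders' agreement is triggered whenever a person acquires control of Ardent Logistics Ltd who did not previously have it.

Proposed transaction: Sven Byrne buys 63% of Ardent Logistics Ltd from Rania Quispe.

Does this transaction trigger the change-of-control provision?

The purchase adds only to Sven's holdings (Rania's stake shrinks), so Sven is the only person who could newly come to control Ardent.
Sven holds 80% of Anchor, so Sven controls Anchor.
In Ardent, Sven's side holds only 30%, not > 40%.
So before the transaction, Sven does not control Ardent.
After the purchase, Sven's direct stake in Ardent rises to 30% + 63% = 93%, and Rania's stake falls to 5%.
Sven holds 93% of Ardent, so Sven controls Ardent.
Sven did not control Ardent before and does after, so the clause is triggered.

Yes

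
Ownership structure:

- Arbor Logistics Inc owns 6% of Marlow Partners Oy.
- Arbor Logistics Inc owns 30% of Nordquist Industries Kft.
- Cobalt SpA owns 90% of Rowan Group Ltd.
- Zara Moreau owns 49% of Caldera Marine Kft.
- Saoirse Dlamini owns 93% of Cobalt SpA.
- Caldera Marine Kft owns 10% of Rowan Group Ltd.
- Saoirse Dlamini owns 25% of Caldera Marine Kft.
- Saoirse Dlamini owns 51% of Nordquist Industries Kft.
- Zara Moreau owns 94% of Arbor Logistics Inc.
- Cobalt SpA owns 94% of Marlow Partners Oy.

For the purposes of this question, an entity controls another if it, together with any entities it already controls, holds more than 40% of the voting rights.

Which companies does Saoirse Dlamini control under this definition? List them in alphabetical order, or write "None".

Saoirse holds 93% of Cobalt, so Saoirse controls Cobalt.
Saoirse holds 51% of Nordquist, so Saoirse controls Nordquist.
Cobalt holds 94% of Marlow, so Saoirse controls Marlow.
Cobalt holds 90% of Rowan, so Saoirse controls Rowan.
No other company's threshold is met.

Cobalt SpA, Marlow Partners Oy, Nordquist Industries Kft, Rowan Group Ltd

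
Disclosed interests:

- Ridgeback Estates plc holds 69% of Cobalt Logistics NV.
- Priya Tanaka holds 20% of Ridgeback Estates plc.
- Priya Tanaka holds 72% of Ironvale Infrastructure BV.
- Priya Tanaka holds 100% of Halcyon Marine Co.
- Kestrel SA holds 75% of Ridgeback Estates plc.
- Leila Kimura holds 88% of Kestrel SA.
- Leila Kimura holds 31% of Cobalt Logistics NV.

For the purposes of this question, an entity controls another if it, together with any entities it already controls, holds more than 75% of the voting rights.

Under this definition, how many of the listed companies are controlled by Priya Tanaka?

Priya holds 100% of Halcyon, so Priya controls Halcyon.
No other company's threshold is met.
Priya controls 1 company.

1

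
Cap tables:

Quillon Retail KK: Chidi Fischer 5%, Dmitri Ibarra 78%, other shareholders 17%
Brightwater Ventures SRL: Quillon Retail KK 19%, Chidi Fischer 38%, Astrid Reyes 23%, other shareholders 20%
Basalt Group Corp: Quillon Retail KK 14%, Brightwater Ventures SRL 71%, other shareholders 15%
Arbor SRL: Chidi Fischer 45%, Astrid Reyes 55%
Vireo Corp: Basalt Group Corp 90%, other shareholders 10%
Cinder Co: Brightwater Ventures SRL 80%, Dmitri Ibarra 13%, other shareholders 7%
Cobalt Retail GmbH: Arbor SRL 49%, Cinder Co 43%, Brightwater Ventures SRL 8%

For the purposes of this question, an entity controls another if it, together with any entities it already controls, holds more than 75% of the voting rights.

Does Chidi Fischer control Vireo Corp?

No

Chidi's largest direct stake is 45% in Arbor, which does not meet the threshold, so Chidi controls no company.
Neither Chidi nor any entity Chidi controls holds any voting interest in Vireo.
So Chidi does not control Vireo.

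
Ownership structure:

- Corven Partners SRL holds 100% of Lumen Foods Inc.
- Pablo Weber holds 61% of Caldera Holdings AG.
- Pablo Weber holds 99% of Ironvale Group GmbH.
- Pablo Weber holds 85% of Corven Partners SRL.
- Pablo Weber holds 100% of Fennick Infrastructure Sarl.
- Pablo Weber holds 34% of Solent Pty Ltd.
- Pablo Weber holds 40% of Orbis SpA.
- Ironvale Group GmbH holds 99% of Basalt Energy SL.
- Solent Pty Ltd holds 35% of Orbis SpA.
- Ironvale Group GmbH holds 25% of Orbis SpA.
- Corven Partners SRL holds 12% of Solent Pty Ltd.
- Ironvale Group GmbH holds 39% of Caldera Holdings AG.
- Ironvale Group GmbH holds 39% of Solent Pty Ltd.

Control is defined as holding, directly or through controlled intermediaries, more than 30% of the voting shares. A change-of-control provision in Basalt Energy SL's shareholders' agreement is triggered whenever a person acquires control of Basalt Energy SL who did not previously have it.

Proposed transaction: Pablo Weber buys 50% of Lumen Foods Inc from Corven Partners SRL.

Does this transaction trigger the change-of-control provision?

No

The purchase adds only to Pablo's holdings (Corven's stake shrinks), so Pablo is the only person who could newly come to control Basalt.
Pablo holds 99% of Ironvale, so Pablo controls Ironvale.
Ironvale holds 99% of Basalt, so Pablo controls Basalt.
So Pablo already controls Basalt before the transaction.
After the purchase, Pablo holds 50% of Lumen directly, and Corven's stake falls to 50%.
Pablo controlled Basalt already, so this is not a new person acquiring control; every other person's position is unchanged or reduced.
No new person acquires control, so the clause is not triggered.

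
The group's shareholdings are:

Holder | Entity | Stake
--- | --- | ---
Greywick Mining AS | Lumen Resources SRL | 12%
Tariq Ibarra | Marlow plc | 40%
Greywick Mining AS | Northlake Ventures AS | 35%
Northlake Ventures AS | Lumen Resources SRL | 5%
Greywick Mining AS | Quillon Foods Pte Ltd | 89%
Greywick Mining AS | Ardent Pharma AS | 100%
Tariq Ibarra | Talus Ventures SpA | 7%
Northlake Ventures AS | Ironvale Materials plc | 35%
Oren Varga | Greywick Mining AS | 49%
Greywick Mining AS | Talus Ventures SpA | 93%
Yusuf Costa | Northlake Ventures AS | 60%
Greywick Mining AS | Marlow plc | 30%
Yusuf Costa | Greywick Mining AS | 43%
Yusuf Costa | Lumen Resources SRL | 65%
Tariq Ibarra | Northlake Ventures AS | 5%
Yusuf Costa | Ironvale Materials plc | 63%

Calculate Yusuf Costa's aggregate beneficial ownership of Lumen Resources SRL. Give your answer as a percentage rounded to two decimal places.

Yusuf reaches Lumen along 4 paths.
Direct stake: 65% = 65%.
Via Greywick → Northlake: 43% × 35% × 5% = 0.7525%.
Via Northlake: 60% × 5% = 3%.
Via Greywick: 43% × 12% = 5.16%.
Total: 65% + 0.7525% + 3% + 5.16% = 73.9125%.
Rounded: 73.91%.

73.91%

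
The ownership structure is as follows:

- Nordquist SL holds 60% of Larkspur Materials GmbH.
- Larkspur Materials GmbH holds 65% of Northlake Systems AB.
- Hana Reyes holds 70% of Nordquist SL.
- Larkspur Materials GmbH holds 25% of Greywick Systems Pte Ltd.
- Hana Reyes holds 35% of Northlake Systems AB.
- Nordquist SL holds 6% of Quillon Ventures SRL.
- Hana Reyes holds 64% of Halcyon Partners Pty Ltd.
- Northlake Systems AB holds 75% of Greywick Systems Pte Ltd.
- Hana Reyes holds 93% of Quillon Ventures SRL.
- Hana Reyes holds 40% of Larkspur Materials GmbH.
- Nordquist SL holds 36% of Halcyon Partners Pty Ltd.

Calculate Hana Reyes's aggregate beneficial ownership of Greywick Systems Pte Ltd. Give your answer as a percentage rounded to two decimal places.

Hana reaches Greywick along 5 paths.
Via Nordquist → Larkspur: 70% × 60% × 25% = 10.5%.
Via Larkspur: 40% × 25% = 10%.
Via Nordquist → Larkspur → Northlake: 70% × 60% × 65% × 75% = 20.475%.
Via Larkspur → Northlake: 40% × 65% × 75% = 19.5%.
Via Northlake: 35% × 75% = 26.25%.
Total: 10.5% + 10% + 20.475% + 19.5% + 26.25% = 86.725%.
Rounded: 86.73%.

86.73%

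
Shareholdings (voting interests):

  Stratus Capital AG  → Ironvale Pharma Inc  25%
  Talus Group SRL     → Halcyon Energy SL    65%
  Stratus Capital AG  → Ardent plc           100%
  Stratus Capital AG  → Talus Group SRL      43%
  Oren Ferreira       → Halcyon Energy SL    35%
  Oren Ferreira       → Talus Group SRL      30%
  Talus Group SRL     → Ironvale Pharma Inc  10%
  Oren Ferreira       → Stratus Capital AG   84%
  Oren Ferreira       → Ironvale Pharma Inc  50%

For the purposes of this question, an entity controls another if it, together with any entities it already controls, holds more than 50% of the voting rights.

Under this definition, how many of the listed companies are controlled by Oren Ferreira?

Oren holds 84% of Stratus, so Oren controls Stratus.
Stratus and Oren together hold 43% + 30% = 73% of Talus, so Oren controls Talus.
Stratus holds 100% of Ardent, so Oren controls Ardent.
Talus and Stratus and Oren together hold 10% + 25% + 50% = 85% of Ironvale, so Oren controls Ironvale.
Talus and Oren together hold 65% + 35% = 100% of Halcyon, so Oren controls Halcyon.
Oren controls 5 companies.

5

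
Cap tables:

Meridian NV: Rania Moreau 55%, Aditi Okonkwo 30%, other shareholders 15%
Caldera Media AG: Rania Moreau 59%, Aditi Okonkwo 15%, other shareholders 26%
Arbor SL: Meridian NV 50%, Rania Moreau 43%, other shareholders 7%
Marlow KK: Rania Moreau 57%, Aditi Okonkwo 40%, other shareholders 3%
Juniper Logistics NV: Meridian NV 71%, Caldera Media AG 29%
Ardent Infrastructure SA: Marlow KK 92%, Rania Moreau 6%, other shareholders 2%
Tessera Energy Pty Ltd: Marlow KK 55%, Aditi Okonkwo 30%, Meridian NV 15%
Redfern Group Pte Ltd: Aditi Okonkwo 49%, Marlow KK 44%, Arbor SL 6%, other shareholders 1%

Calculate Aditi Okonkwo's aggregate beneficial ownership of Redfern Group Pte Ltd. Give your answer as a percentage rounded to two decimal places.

Aditi reaches Redfern along 3 paths.
Direct stake: 49% = 49%.
Via Marlow: 40% × 44% = 17.6%.
Via Meridian → Arbor: 30% × 50% × 6% = 0.9%.
Total: 49% + 17.6% + 0.9% = 67.5%.
Rounded: 67.50%.

67.50%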